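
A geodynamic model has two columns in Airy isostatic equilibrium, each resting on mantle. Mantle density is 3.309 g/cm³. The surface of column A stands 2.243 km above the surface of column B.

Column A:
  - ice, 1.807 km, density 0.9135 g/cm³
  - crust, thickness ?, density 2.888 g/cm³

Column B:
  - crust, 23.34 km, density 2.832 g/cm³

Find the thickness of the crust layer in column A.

Take the compensation level at the base of the deeper column (depth z_c below the surface of column A) and equate Σ ρ_i t_i down to z_c; mantle fills any gap and the z_c terms cancel.
Column A: 1.807×0.9135 + x×2.888 + (z_c − 1.807 − x)×3.309
Column B: 2.243×0 + 23.34×2.832 + (z_c − 2.243 − 23.34)×3.309
The z_c×3.309 term appears on both sides and cancels. Collect the known terms of each column as K = Σ(ρt)_known − 3.309 × (depth of known layers): K_A = 1.6506945 − 3.309×1.807 = −4.3286685; K_B = 66.09888 − 3.309×(2.243 + 23.34) = −18.555267.
Balance: K_A − x×(3.309 − 2.888) = K_B, so x = (K_A − K_B)/(3.309 − 2.888) = 14.2266/0.421 = 33.8 km.

33.8 km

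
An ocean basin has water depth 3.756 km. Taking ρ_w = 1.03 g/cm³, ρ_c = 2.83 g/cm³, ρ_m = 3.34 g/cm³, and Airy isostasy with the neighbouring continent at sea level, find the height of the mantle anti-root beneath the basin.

13.3 km

Equating mass per unit area of the two columns: replacing crust with seawater at the top is compensated by replacing crust with mantle at the base: d (ρ_c − ρ_w) = a (ρ_m − ρ_c).
a = d (ρ_c − ρ_w)/(ρ_m − ρ_c) = 3.756 km × 1.8/0.51 = 13.3 km.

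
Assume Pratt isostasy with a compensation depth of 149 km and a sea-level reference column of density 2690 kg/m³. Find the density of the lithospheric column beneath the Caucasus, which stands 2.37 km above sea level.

2650 kg/m³

Pratt balance: ρ_ref D = ρ (D + h).
ρ = ρ_ref D/(D + h) = 2690 × 149 km/(149 km + 2.37 km) = 2650 kg/m³.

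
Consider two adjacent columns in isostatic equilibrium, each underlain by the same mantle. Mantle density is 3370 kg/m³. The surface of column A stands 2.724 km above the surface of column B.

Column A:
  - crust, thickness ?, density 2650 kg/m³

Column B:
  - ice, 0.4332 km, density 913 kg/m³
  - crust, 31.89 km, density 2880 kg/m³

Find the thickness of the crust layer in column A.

Take the compensation level at the base of the deeper column (depth z_c below the surface of column A) and equate Σ ρ_i t_i down to z_c; mantle fills any gap and the z_c terms cancel.
Column A: x×2650 + (z_c − 0 − x)×3370
Column B: 2.724×0 + 0.4332×913 + 31.89×2880 + (z_c − 2.724 − 32.3232)×3370
The z_c×3370 term appears on both sides and cancels. Collect the known terms of each column as K = Σ(ρt)_known − 3370 × (depth of known layers): K_A = 0 − 3370×0 = 0; K_B = 92238.7116 − 3370×(2.724 + 32.3232) = −25870.3524.
Balance: K_A − x×(3370 − 2650) = K_B, so x = (K_A − K_B)/(3370 − 2650) = 25870.4/720 = 35.9 km.

35.9 km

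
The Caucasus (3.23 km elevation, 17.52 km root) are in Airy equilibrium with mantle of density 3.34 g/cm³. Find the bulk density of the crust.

ρ_c h = (ρ_m − ρ_c) r → ρ_c (h + r) = ρ_m r → ρ_c = ρ_m r / (h + r).
ρ_c = 3.34 × 17.52 km / (3.23 km + 17.52 km) = 2.82 g/cm³.

2.82 g/cm³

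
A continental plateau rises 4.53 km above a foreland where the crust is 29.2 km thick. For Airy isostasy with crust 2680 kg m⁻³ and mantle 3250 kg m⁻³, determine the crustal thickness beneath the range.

55 km

Root depth r = h ρ_c / (ρ_m − ρ_c) = 4.53 km × 2680 / 570 = 21.3 km.
Total thickness = T + h + r = 29.2 km + 4.53 km + 21.3 km = 55 km.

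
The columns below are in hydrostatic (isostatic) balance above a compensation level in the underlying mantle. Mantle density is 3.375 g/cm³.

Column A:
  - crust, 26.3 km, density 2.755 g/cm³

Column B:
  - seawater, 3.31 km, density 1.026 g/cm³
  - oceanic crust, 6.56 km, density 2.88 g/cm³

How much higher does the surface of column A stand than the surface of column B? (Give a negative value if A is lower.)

For any compensation level in the mantle, the mantle terms cancel and isostasy reduces to e = (Σt_A − Σt_B) − (Σ(ρt)_A − Σ(ρt)_B) / ρ_m.
Σt_A = 26.3 km; Σt_B = 9.87 km; Σ(ρt)_A = 72.4565; Σ(ρt)_B = 22.28886 (in km·g/cm³).
e = (26.3 − 9.87) − (72.4565 − 22.28886) / 3.375 = 1.57 km.

1.57 km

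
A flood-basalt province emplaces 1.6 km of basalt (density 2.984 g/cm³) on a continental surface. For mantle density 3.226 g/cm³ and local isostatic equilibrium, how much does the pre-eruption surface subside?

Subaerial loading: s = t ρ_load / ρ_m.
s = 1.6 km × 2.984/3.226 = 1.48 km.

1.48 km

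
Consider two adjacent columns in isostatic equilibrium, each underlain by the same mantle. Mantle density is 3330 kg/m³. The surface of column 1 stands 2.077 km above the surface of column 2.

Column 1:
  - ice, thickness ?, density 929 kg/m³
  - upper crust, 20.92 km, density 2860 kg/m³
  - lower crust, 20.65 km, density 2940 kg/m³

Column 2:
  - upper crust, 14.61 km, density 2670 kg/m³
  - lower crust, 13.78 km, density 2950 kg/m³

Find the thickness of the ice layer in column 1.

1.63 km

Take the compensation level at the base of the deeper column (depth z_c below the surface of column 1) and equate Σ ρ_i t_i down to z_c; mantle fills any gap and the z_c terms cancel.
Column 1: x×929 + 20.92×2860 + 20.65×2940 + (z_c − 41.57 − x)×3330
Column 2: 2.077×0 + 14.61×2670 + 13.78×2950 + (z_c − 2.077 − 28.39)×3330
The z_c×3330 term appears on both sides and cancels. Collect the known terms of each column as K = Σ(ρt)_known − 3330 × (depth of known layers): K_1 = 120542.2 − 3330×41.57 = −17885.9; K_2 = 79659.7 − 3330×(2.077 + 28.39) = −21795.41.
Balance: K_1 − x×(3330 − 929) = K_2, so x = (K_1 − K_2)/(3330 − 929) = 3909.51/2401 = 1.63 km.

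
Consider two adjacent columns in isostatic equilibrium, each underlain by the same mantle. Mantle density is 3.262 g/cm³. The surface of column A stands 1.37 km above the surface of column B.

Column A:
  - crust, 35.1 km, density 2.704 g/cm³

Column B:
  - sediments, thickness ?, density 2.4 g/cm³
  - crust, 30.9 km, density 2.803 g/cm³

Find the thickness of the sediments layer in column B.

Take the compensation level at the base of the deeper column (depth z_c below the surface of column A) and equate Σ ρ_i t_i down to z_c; mantle fills any gap and the z_c terms cancel.
Column A: 35.1×2.704 + (z_c − 35.1)×3.262
Column B: 1.37×0 + x×2.4 + 30.9×2.803 + (z_c − 1.37 − 30.9 − x)×3.262
The z_c×3.262 term appears on both sides and cancels. Collect the known terms of each column as K = Σ(ρt)_known − 3.262 × (depth of known layers): K_A = 94.9104 − 3.262×35.1 = −19.5858; K_B = 86.6127 − 3.262×(1.37 + 30.9) = −18.65204.
Balance: K_A = K_B − x×(3.262 − 2.4), so x = (K_B − K_A)/(3.262 − 2.4) = 0.93376/0.862 = 1.08 km.

1.08 km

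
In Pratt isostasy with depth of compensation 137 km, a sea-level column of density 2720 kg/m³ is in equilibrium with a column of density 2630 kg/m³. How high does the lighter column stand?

4.69 km

ρ_ref D = ρ (D + h) → h = D (ρ_ref − ρ)/ρ.
h = 137 km × (2720 − 2630)/2630 = 4.69 km.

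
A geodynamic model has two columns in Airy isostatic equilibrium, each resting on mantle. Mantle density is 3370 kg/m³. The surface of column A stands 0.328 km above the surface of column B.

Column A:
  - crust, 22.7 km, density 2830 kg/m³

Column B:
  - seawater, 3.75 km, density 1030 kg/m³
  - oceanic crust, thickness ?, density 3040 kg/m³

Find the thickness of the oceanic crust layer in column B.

7.2 km

Take the compensation level at the base of the deeper column (depth z_c below the surface of column A) and equate Σ ρ_i t_i down to z_c; mantle fills any gap and the z_c terms cancel.
Column A: 22.7×2830 + (z_c − 22.7)×3370
Column B: 0.328×0 + 3.75×1030 + x×3040 + (z_c − 0.328 − 3.75 − x)×3370
The z_c×3370 term appears on both sides and cancels. Collect the known terms of each column as K = Σ(ρt)_known − 3370 × (depth of known layers): K_A = 64241 − 3370×22.7 = −12258; K_B = 3862.5 − 3370×(0.328 + 3.75) = −9880.36.
Balance: K_A = K_B − x×(3370 − 3040), so x = (K_B − K_A)/(3370 − 3040) = 2377.64/330 = 7.2 km.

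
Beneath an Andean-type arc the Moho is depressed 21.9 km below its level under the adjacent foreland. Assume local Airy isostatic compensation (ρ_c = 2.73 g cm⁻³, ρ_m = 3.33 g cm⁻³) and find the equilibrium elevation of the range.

4.81 km

Balancing pressure at the compensation depth: ρ_c h = (ρ_m − ρ_c) r.
h = r (ρ_m − ρ_c) / ρ_c = 21.9 km × (3.33 − 2.73) / 2.73 = 4.81 km.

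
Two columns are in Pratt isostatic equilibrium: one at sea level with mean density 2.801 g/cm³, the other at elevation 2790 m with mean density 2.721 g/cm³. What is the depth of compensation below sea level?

ρ_ref D = ρ (D + h) → D (ρ_ref − ρ) = ρ h.
D = ρ h/(ρ_ref − ρ) = 2.721 × 2790 m/(2.801 − 2.721) = 94900 m.

94900 m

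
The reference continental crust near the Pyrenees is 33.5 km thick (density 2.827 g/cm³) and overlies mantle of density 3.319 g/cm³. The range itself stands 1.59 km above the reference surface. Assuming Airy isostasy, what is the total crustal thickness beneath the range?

Root depth r = h ρ_c / (ρ_m − ρ_c) = 1.59 km × 2.827 / 0.492 = 9.136 km.
Total thickness = T + h + r = 33.5 km + 1.59 km + 9.136 km = 44.2 km.

44.2 km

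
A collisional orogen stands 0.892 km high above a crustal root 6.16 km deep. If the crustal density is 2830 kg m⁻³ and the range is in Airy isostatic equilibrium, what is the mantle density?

3240 kg m⁻³

Airy balance: ρ_c h = (ρ_m − ρ_c) r → ρ_m = ρ_c (1 + h/r).
ρ_m = 2830 × (1 + 0.892 km/6.16 km) = 3240 kg m⁻³.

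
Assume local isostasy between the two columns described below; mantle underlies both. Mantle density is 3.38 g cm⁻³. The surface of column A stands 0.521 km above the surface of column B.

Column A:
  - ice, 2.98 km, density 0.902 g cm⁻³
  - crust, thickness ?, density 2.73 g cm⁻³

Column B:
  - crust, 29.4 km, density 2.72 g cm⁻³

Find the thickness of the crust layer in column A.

21.2 km

Take the compensation level at the base of the deeper column (depth z_c below the surface of column A) and equate Σ ρ_i t_i down to z_c; mantle fills any gap and the z_c terms cancel.
Column A: 2.98×0.902 + x×2.73 + (z_c − 2.98 − x)×3.38
Column B: 0.521×0 + 29.4×2.72 + (z_c − 0.521 − 29.4)×3.38
The z_c×3.38 term appears on both sides and cancels. Collect the known terms of each column as K = Σ(ρt)_known − 3.38 × (depth of known layers): K_A = 2.68796 − 3.38×2.98 = −7.38444; K_B = 79.968 − 3.38×(0.521 + 29.4) = −21.16498.
Balance: K_A − x×(3.38 − 2.73) = K_B, so x = (K_A − K_B)/(3.38 − 2.73) = 13.7805/0.65 = 21.2 km.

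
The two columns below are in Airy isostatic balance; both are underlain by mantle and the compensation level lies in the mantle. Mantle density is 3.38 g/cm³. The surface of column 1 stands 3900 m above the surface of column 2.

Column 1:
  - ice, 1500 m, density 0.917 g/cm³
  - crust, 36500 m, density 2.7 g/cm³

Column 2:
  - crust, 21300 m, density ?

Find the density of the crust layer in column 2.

2.66 g/cm³

Take the compensation level at the base of the deeper column (depth z_c below the surface of column 1) and equate Σ ρ_i t_i down to z_c; mantle fills any gap and the z_c terms cancel.
Column 1: 1500×0.917 + 36500×2.7 + (z_c − 38000)×3.38
Column 2: 3900×0 + 21300×ρ + (z_c − 3900 − 21300)×3.38
The z_c×3.38 term appears on both sides and cancels. Collect the known terms of each column as K = Σ(ρt)_known − 3.38 × (depth of known layers): K_1 = 99925.5 − 3.38×38000 = −28514.5; K_2 = 0 − 3.38×(3900 + 21300) = −85176.
Balance: K_1 = K_2 + 21300×ρ, so ρ = (K_1 − K_2)/21300 = 56661.5/21300 = 2.66 g/cm³.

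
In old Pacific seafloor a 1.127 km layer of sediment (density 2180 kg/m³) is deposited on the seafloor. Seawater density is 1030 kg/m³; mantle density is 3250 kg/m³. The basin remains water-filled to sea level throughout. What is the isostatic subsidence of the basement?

0.584 km

Submarine loading: the sediment displaces seawater, and the subsidence is in turn flooded, so s (ρ_m − ρ_w) = t (ρ_sed − ρ_w).
s = 1.127 km × (2180 − 1030) / (3250 − 1030) = 0.584 km.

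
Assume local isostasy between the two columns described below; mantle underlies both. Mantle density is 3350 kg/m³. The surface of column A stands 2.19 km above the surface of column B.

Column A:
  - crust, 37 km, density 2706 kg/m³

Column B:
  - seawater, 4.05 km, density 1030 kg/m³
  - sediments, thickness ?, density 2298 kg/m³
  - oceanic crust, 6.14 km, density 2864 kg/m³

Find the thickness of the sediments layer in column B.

Take the compensation level at the base of the deeper column (depth z_c below the surface of column A) and equate Σ ρ_i t_i down to z_c; mantle fills any gap and the z_c terms cancel.
Column A: 37×2706 + (z_c − 37)×3350
Column B: 2.19×0 + 4.05×1030 + x×2298 + 6.14×2864 + (z_c − 2.19 − 10.19 − x)×3350
The z_c×3350 term appears on both sides and cancels. Collect the known terms of each column as K = Σ(ρt)_known − 3350 × (depth of known layers): K_A = 100122 − 3350×37 = −23828; K_B = 21756.46 − 3350×(2.19 + 10.19) = −19716.54.
Balance: K_A = K_B − x×(3350 − 2298), so x = (K_B − K_A)/(3350 − 2298) = 4111.46/1052 = 3.91 km.

3.91 km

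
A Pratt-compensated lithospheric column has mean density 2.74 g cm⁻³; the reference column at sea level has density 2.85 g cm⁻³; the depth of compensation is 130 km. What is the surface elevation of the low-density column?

ρ_ref D = ρ (D + h) → h = D (ρ_ref − ρ)/ρ.
h = 130 km × (2.85 − 2.74)/2.74 = 5.22 km.

5.22 km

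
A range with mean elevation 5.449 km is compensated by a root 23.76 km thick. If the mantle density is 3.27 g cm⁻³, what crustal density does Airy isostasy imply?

2.66 g cm⁻³

ρ_c h = (ρ_m − ρ_c) r → ρ_c (h + r) = ρ_m r → ρ_c = ρ_m r / (h + r).
ρ_c = 3.27 × 23.76 km / (5.449 km + 23.76 km) = 2.66 g cm⁻³.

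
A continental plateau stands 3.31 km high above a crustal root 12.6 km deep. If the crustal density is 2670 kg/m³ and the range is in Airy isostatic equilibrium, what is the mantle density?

Airy balance: ρ_c h = (ρ_m − ρ_c) r → ρ_m = ρ_c (1 + h/r).
ρ_m = 2670 × (1 + 3.31 km/12.6 km) = 3370 kg/m³.

3370 kg/m³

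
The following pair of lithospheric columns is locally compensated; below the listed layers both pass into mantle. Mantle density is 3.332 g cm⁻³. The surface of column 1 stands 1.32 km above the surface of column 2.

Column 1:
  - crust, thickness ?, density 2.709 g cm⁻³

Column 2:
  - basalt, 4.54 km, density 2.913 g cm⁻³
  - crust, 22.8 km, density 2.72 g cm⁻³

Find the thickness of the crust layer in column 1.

32.5 km

Take the compensation level at the base of the deeper column (depth z_c below the surface of column 1) and equate Σ ρ_i t_i down to z_c; mantle fills any gap and the z_c terms cancel.
Column 1: x×2.709 + (z_c − 0 − x)×3.332
Column 2: 1.32×0 + 4.54×2.913 + 22.8×2.72 + (z_c − 1.32 − 27.34)×3.332
The z_c×3.332 term appears on both sides and cancels. Collect the known terms of each column as K = Σ(ρt)_known − 3.332 × (depth of known layers): K_1 = 0 − 3.332×0 = 0; K_2 = 75.24102 − 3.332×(1.32 + 27.34) = −20.2541.
Balance: K_1 − x×(3.332 − 2.709) = K_2, so x = (K_1 − K_2)/(3.332 − 2.709) = 20.2541/0.623 = 32.5 km.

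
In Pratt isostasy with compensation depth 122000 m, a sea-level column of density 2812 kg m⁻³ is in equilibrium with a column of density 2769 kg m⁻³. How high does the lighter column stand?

1890 m

ρ_ref D = ρ (D + h) → h = D (ρ_ref − ρ)/ρ.
h = 122000 m × (2812 − 2769)/2769 = 1890 m.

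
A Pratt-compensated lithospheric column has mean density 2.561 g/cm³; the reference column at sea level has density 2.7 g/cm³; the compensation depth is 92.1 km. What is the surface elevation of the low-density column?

5 km

ρ_ref D = ρ (D + h) → h = D (ρ_ref − ρ)/ρ.
h = 92.1 km × (2.7 − 2.561)/2.561 = 5 km.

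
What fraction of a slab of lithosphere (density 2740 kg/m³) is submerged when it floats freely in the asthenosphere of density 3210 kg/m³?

Submerged fraction = ρ_obj/ρ_fluid = 2740/3210 = 0.854.

0.854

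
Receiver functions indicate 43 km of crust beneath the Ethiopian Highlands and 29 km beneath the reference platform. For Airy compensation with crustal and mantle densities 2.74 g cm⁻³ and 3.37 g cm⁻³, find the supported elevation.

Excess crust Δ = 43 km − 29 km = 14 km, split between elevation h and root r with h + r = Δ.
Airy balance ρ_c h = (ρ_m − ρ_c) r gives r = h ρ_c/(ρ_m − ρ_c), so h (1 + ρ_c/(ρ_m − ρ_c)) = Δ, i.e. h = Δ (ρ_m − ρ_c)/ρ_m.
h = 14 km × 0.63/3.37 = 2.62 km.

2.62 km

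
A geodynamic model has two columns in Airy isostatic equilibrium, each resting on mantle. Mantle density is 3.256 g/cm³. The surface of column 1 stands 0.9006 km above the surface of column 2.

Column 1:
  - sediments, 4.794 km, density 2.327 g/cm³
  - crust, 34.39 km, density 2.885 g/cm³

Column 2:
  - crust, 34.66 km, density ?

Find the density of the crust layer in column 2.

Take the compensation level at the base of the deeper column (depth z_c below the surface of column 1) and equate Σ ρ_i t_i down to z_c; mantle fills any gap and the z_c terms cancel.
Column 1: 4.794×2.327 + 34.39×2.885 + (z_c − 39.184)×3.256
Column 2: 0.9006×0 + 34.66×ρ + (z_c − 0.9006 − 34.66)×3.256
The z_c×3.256 term appears on both sides and cancels. Collect the known terms of each column as K = Σ(ρt)_known − 3.256 × (depth of known layers): K_1 = 110.370788 − 3.256×39.184 = −17.212316; K_2 = 0 − 3.256×(0.9006 + 34.66) = −115.785314.
Balance: K_1 = K_2 + 34.66×ρ, so ρ = (K_1 − K_2)/34.66 = 98.573/34.66 = 2.84 g/cm³.

2.84 g/cm³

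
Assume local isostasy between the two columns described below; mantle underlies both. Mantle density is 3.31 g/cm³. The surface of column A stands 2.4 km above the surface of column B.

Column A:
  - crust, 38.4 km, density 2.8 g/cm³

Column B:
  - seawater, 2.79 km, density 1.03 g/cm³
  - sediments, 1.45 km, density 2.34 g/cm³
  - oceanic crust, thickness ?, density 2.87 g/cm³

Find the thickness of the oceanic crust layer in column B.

Take the compensation level at the base of the deeper column (depth z_c below the surface of column A) and equate Σ ρ_i t_i down to z_c; mantle fills any gap and the z_c terms cancel.
Column A: 38.4×2.8 + (z_c − 38.4)×3.31
Column B: 2.4×0 + 2.79×1.03 + 1.45×2.34 + x×2.87 + (z_c − 2.4 − 4.24 − x)×3.31
The z_c×3.31 term appears on both sides and cancels. Collect the known terms of each column as K = Σ(ρt)_known − 3.31 × (depth of known layers): K_A = 107.52 − 3.31×38.4 = −19.584; K_B = 6.2667 − 3.31×(2.4 + 4.24) = −15.7117.
Balance: K_A = K_B − x×(3.31 − 2.87), so x = (K_B − K_A)/(3.31 − 2.87) = 3.8723/0.44 = 8.8 km.

8.8 km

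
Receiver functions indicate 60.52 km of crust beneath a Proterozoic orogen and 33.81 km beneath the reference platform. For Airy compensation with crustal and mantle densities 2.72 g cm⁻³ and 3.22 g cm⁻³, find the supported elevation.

4.15 km

Excess crust Δ = 60.52 km − 33.81 km = 26.71 km, split between elevation h and root r with h + r = Δ.
Airy balance ρ_c h = (ρ_m − ρ_c) r gives r = h ρ_c/(ρ_m − ρ_c), so h (1 + ρ_c/(ρ_m − ρ_c)) = Δ, i.e. h = Δ (ρ_m − ρ_c)/ρ_m.
h = 26.71 km × 0.5/3.22 = 4.15 km.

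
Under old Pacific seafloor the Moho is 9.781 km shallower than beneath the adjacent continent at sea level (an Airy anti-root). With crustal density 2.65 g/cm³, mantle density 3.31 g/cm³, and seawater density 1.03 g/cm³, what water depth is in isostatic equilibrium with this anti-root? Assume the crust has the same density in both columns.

3.98 km

Replacing a thickness d of crust by seawater at the top must be balanced by replacing crust with mantle at the base: d (ρ_c − ρ_w) = a (ρ_m − ρ_c).
d = a (ρ_m − ρ_c)/(ρ_c − ρ_w) = 9.781 km × 0.66/1.62 = 3.98 km.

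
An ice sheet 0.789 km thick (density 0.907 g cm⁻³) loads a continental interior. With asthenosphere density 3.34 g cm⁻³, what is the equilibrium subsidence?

0.214 km

By Archimedes' principle applied to the lithosphere: the ice load ρ_ice t is balanced by mantle displaced below, ρ_m s.
s = t ρ_ice / ρ_m = 0.789 km × 0.907/3.34 = 0.214 km.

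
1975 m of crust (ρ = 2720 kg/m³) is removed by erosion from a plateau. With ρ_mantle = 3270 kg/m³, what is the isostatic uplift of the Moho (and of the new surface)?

1640 m

Unloading: uplift u = e ρ_c/ρ_m = 1975 m × 2720/3270 = 1640 m.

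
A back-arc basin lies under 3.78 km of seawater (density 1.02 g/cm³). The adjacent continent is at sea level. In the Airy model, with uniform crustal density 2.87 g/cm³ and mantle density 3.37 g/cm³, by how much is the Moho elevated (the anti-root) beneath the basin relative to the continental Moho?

14 km

Equating mass per unit area of the two columns: replacing crust with seawater at the top is compensated by replacing crust with mantle at the base: d (ρ_c − ρ_w) = a (ρ_m − ρ_c).
a = d (ρ_c − ρ_w)/(ρ_m − ρ_c) = 3.78 km × 1.85/0.5 = 14 km.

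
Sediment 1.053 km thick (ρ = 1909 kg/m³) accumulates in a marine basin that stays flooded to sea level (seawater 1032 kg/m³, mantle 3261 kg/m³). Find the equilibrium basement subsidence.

0.414 km

Submarine loading: the sediment displaces seawater, and the subsidence is in turn flooded, so s (ρ_m − ρ_w) = t (ρ_sed − ρ_w).
s = 1.053 km × (1909 − 1032) / (3261 − 1032) = 0.414 km.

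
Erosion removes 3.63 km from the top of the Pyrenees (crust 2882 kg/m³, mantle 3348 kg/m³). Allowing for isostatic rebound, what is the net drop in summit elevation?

Rebound u = e ρ_c/ρ_m = 3.63 km × 2882/3348 = 3.125 km.
Net surface drop = e − u = 3.63 km − 3.125 km = e (ρ_m − ρ_c)/ρ_m = 0.505 km.

0.505 km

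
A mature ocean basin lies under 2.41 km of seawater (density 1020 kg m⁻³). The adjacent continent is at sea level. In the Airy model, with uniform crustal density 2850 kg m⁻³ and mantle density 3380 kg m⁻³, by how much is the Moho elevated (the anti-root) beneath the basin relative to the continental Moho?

Balancing pressure at the compensation depth: replacing crust with seawater at the top is compensated by replacing crust with mantle at the base: d (ρ_c − ρ_w) = a (ρ_m − ρ_c).
a = d (ρ_c − ρ_w)/(ρ_m − ρ_c) = 2.41 km × 1830/530 = 8.32 km.

8.32 km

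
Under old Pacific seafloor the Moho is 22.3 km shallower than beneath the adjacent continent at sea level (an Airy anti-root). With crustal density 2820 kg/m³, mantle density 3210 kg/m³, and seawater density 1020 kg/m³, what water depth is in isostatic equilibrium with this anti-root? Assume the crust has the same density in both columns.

Replacing a thickness d of crust by seawater at the top must be balanced by replacing crust with mantle at the base: d (ρ_c − ρ_w) = a (ρ_m − ρ_c).
d = a (ρ_m − ρ_c)/(ρ_c − ρ_w) = 22.3 km × 390/1800 = 4.83 km.

4.83 km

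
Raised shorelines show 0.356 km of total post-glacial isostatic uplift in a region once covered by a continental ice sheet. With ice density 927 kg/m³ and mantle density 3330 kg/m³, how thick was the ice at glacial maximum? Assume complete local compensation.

1.28 km

u = t ρ_ice/ρ_m → t = u ρ_m/ρ_ice = 0.356 km × 3330/927 = 1.28 km.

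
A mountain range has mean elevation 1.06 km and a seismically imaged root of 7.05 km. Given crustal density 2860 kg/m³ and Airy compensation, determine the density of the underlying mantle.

Airy balance: ρ_c h = (ρ_m − ρ_c) r → ρ_m = ρ_c (1 + h/r).
ρ_m = 2860 × (1 + 1.06 km/7.05 km) = 3290 kg/m³.

3290 kg/m³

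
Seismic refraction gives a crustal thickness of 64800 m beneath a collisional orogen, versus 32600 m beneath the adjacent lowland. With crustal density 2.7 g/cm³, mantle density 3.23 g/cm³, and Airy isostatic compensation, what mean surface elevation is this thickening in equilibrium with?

5280 m

Excess crust Δ = 64800 m − 32600 m = 32200 m, split between elevation h and root r with h + r = Δ.
Airy balance ρ_c h = (ρ_m − ρ_c) r gives r = h ρ_c/(ρ_m − ρ_c), so h (1 + ρ_c/(ρ_m − ρ_c)) = Δ, i.e. h = Δ (ρ_m − ρ_c)/ρ_m.
h = 32200 m × 0.53/3.23 = 5280 m.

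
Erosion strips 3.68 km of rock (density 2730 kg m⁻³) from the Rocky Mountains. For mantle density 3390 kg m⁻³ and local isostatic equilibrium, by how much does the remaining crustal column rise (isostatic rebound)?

Unloading: uplift u = e ρ_c/ρ_m = 3.68 km × 2730/3390 = 2.96 km.

2.96 km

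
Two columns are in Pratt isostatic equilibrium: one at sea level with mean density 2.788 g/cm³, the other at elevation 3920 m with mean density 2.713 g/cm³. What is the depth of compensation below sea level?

ρ_ref D = ρ (D + h) → D (ρ_ref − ρ) = ρ h.
D = ρ h/(ρ_ref − ρ) = 2.713 × 3920 m/(2.788 − 2.713) = 142000 m.

142000 m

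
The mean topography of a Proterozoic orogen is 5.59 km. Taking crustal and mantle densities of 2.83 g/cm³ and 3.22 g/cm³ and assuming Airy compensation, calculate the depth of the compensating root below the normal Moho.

40.6 km

In Airy isostatic equilibrium: the weight of the topography is balanced by the buoyancy of the root, ρ_c h = (ρ_m − ρ_c) r.
r = h · ρ_c / (ρ_m − ρ_c) = 5.59 km × 2.83 / (3.22 − 2.83) = 40.6 km.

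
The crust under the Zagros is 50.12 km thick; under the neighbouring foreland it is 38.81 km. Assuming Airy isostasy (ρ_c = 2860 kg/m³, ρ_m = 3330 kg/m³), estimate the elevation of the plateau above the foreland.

1.6 km

Excess crust Δ = 50.12 km − 38.81 km = 11.31 km, split between elevation h and root r with h + r = Δ.
Airy balance ρ_c h = (ρ_m − ρ_c) r gives r = h ρ_c/(ρ_m − ρ_c), so h (1 + ρ_c/(ρ_m − ρ_c)) = Δ, i.e. h = Δ (ρ_m − ρ_c)/ρ_m.
h = 11.31 km × 470/3330 = 1.6 km.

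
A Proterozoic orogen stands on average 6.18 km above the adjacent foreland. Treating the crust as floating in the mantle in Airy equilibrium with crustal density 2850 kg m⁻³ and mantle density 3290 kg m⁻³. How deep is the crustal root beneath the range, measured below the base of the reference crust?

Isostatic balance requires: the weight of the topography is balanced by the buoyancy of the root, ρ_c h = (ρ_m − ρ_c) r.
r = h · ρ_c / (ρ_m − ρ_c) = 6.18 km × 2850 / (3290 − 2850) = 40 km.

40 km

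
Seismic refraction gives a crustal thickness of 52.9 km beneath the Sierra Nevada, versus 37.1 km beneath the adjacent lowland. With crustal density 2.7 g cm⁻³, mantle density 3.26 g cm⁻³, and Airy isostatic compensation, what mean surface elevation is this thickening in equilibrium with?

Excess crust Δ = 52.9 km − 37.1 km = 15.8 km, split between elevation h and root r with h + r = Δ.
Airy balance ρ_c h = (ρ_m − ρ_c) r gives r = h ρ_c/(ρ_m − ρ_c), so h (1 + ρ_c/(ρ_m − ρ_c)) = Δ, i.e. h = Δ (ρ_m − ρ_c)/ρ_m.
h = 15.8 km × 0.56/3.26 = 2.71 km.

2.71 km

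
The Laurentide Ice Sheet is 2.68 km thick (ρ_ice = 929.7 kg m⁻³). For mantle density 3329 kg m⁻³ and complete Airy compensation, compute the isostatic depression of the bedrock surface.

0.748 km

Isostatic balance requires: the ice load ρ_ice t is balanced by mantle displaced below, ρ_m s.
s = t ρ_ice / ρ_m = 2.68 km × 929.7/3329 = 0.748 km.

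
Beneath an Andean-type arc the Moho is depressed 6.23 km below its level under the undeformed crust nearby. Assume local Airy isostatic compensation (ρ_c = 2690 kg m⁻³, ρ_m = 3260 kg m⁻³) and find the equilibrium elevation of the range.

By Archimedes' principle applied to the lithosphere: ρ_c h = (ρ_m − ρ_c) r.
h = r (ρ_m − ρ_c) / ρ_c = 6.23 km × (3260 − 2690) / 2690 = 1.32 km.

1.32 km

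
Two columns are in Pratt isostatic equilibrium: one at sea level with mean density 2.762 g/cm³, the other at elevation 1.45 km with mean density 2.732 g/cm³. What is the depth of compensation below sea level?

132 km

ρ_ref D = ρ (D + h) → D (ρ_ref − ρ) = ρ h.
D = ρ h/(ρ_ref − ρ) = 2.732 × 1.45 km/(2.762 − 2.732) = 132 km.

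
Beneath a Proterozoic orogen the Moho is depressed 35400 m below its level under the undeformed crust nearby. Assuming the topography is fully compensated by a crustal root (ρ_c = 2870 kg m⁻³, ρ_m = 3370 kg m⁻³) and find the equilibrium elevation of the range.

In Airy isostatic equilibrium: ρ_c h = (ρ_m − ρ_c) r.
h = r (ρ_m − ρ_c) / ρ_c = 35400 m × (3370 − 2870) / 2870 = 6170 m.

6170 m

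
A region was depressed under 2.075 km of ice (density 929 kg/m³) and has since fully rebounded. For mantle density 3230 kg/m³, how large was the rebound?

0.597 km

Removing the load lets mantle flow back in; uplift u satisfies ρ_ice t = ρ_m u.
u = t ρ_ice/ρ_m = 2.075 km × 929/3230 = 0.597 km.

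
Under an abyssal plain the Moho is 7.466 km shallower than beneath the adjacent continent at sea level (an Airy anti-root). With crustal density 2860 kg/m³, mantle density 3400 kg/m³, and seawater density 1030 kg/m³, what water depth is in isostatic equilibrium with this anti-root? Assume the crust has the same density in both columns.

2.2 km

Replacing a thickness d of crust by seawater at the top must be balanced by replacing crust with mantle at the base: d (ρ_c − ρ_w) = a (ρ_m − ρ_c).
d = a (ρ_m − ρ_c)/(ρ_c − ρ_w) = 7.466 km × 540/1830 = 2.2 km.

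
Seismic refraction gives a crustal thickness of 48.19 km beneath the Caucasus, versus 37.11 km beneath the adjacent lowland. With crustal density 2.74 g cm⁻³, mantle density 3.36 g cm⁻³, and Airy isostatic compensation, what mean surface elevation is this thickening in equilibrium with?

Excess crust Δ = 48.19 km − 37.11 km = 11.08 km, split between elevation h and root r with h + r = Δ.
Airy balance ρ_c h = (ρ_m − ρ_c) r gives r = h ρ_c/(ρ_m − ρ_c), so h (1 + ρ_c/(ρ_m − ρ_c)) = Δ, i.e. h = Δ (ρ_m − ρ_c)/ρ_m.
h = 11.08 km × 0.62/3.36 = 2.04 km.

2.04 km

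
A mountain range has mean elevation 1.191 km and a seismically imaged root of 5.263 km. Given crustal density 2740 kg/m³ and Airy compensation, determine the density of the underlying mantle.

3360 kg/m³

Airy balance: ρ_c h = (ρ_m − ρ_c) r → ρ_m = ρ_c (1 + h/r).
ρ_m = 2740 × (1 + 1.191 km/5.263 km) = 3360 kg/m³.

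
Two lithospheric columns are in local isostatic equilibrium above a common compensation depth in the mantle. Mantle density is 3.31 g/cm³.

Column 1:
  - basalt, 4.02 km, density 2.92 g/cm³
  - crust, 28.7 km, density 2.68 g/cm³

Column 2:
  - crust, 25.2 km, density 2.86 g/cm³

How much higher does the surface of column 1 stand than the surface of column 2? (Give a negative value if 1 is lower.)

For any compensation level in the mantle, the mantle terms cancel and isostasy reduces to e = (Σt_1 − Σt_2) − (Σ(ρt)_1 − Σ(ρt)_2) / ρ_m.
Σt_1 = 32.72 km; Σt_2 = 25.2 km; Σ(ρt)_1 = 88.6544; Σ(ρt)_2 = 72.072 (in km·g/cm³).
e = (32.72 − 25.2) − (88.6544 − 72.072) / 3.31 = 2.51 km.

2.51 km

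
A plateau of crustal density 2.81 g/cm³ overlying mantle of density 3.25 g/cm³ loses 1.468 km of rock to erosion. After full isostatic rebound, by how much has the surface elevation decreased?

Rebound u = e ρ_c/ρ_m = 1.468 km × 2.81/3.25 = 1.269 km.
Net surface drop = e − u = 1.468 km − 1.269 km = e (ρ_m − ρ_c)/ρ_m = 0.199 km.

0.199 km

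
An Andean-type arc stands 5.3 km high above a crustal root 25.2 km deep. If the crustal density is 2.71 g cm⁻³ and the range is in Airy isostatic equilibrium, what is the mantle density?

Airy balance: ρ_c h = (ρ_m − ρ_c) r → ρ_m = ρ_c (1 + h/r).
ρ_m = 2.71 × (1 + 5.3 km/25.2 km) = 3.28 g cm⁻³.

3.28 g cm⁻³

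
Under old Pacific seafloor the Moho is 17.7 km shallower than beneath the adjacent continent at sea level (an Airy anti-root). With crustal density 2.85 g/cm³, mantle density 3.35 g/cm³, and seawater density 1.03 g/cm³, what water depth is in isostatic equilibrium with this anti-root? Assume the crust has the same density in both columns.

4.86 km

Replacing a thickness d of crust by seawater at the top must be balanced by replacing crust with mantle at the base: d (ρ_c − ρ_w) = a (ρ_m − ρ_c).
d = a (ρ_m − ρ_c)/(ρ_c − ρ_w) = 17.7 km × 0.5/1.82 = 4.86 km.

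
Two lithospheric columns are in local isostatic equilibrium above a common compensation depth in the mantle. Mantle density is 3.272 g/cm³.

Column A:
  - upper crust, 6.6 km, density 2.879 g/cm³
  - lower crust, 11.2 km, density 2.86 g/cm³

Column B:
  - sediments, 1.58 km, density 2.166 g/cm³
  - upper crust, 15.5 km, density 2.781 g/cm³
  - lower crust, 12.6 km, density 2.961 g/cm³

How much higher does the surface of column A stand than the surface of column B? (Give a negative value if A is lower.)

For any compensation level in the mantle, the mantle terms cancel and isostasy reduces to e = (Σt_A − Σt_B) − (Σ(ρt)_A − Σ(ρt)_B) / ρ_m.
Σt_A = 17.8 km; Σt_B = 29.68 km; Σ(ρt)_A = 51.0334; Σ(ρt)_B = 83.83638 (in km·g/cm³).
e = (17.8 − 29.68) − (51.0334 − 83.83638) / 3.272 = −1.85 km.

−1.85 km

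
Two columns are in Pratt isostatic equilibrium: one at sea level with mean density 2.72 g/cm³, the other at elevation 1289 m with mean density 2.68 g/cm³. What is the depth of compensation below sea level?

ρ_ref D = ρ (D + h) → D (ρ_ref − ρ) = ρ h.
D = ρ h/(ρ_ref − ρ) = 2.68 × 1289 m/(2.72 − 2.68) = 86400 m.

86400 m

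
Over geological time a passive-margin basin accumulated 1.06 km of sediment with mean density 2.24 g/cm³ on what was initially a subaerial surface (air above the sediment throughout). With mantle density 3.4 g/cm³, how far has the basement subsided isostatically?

Subaerial load: s = t ρ_sed / ρ_m = 1.06 km × 2.24/3.4 = 0.698 km.

0.698 km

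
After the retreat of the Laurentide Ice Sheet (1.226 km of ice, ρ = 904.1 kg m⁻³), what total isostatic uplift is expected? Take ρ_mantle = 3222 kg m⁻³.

Removing the load lets mantle flow back in; uplift u satisfies ρ_ice t = ρ_m u.
u = t ρ_ice/ρ_m = 1.226 km × 904.1/3222 = 0.344 km.

0.344 km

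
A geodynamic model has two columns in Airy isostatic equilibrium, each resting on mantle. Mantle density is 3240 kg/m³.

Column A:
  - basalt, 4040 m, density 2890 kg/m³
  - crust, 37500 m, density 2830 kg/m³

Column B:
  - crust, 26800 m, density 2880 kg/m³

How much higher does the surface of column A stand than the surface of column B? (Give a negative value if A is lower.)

2200 m

For any compensation level in the mantle, the mantle terms cancel and isostasy reduces to e = (Σt_A − Σt_B) − (Σ(ρt)_A − Σ(ρt)_B) / ρ_m.
Σt_A = 41540 m; Σt_B = 26800 m; Σ(ρt)_A = 117800600; Σ(ρt)_B = 77184000 (in m·kg/m³).
e = (41540 − 26800) − (117800600 − 77184000) / 3240 = 2200 m.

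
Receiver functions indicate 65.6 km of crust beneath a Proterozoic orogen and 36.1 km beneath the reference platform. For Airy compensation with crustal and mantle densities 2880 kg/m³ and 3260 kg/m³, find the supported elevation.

3.44 km

Excess crust Δ = 65.6 km − 36.1 km = 29.5 km, split between elevation h and root r with h + r = Δ.
Airy balance ρ_c h = (ρ_m − ρ_c) r gives r = h ρ_c/(ρ_m − ρ_c), so h (1 + ρ_c/(ρ_m − ρ_c)) = Δ, i.e. h = Δ (ρ_m − ρ_c)/ρ_m.
h = 29.5 km × 380/3260 = 3.44 km.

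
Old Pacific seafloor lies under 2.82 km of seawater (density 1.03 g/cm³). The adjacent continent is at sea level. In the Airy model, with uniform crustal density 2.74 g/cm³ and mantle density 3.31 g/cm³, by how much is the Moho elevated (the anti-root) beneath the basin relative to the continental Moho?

Isostatic balance requires: replacing crust with seawater at the top is compensated by replacing crust with mantle at the base: d (ρ_c − ρ_w) = a (ρ_m − ρ_c).
a = d (ρ_c − ρ_w)/(ρ_m − ρ_c) = 2.82 km × 1.71/0.57 = 8.46 km.

8.46 km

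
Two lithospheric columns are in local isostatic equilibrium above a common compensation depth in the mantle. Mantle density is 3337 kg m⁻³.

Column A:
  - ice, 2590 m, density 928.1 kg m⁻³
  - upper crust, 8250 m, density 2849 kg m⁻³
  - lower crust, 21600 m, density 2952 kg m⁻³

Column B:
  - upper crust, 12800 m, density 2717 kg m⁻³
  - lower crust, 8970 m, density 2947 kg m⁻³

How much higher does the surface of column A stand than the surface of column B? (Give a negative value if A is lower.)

For any compensation level in the mantle, the mantle terms cancel and isostasy reduces to e = (Σt_A − Σt_B) − (Σ(ρt)_A − Σ(ρt)_B) / ρ_m.
Σt_A = 32440 m; Σt_B = 21770 m; Σ(ρt)_A = 89671229; Σ(ρt)_B = 61212190 (in m·kg m⁻³).
e = (32440 − 21770) − (89671229 − 61212190) / 3337 = 2140 m.

2140 m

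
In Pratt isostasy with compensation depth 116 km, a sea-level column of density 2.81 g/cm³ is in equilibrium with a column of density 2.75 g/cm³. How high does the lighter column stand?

ρ_ref D = ρ (D + h) → h = D (ρ_ref − ρ)/ρ.
h = 116 km × (2.81 − 2.75)/2.75 = 2.53 km.

2.53 km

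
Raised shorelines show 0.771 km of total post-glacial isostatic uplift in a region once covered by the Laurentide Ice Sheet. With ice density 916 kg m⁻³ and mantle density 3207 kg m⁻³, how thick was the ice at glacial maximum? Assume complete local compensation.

u = t ρ_ice/ρ_m → t = u ρ_m/ρ_ice = 0.771 km × 3207/916 = 2.7 km.

2.7 km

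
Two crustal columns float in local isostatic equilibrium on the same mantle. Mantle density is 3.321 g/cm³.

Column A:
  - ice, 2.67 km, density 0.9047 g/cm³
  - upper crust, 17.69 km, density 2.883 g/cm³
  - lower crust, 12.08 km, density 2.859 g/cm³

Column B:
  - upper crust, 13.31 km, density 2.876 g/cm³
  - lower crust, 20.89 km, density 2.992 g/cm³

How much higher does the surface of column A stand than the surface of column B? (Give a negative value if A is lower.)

2.1 km

For any compensation level in the mantle, the mantle terms cancel and isostasy reduces to e = (Σt_A − Σt_B) − (Σ(ρt)_A − Σ(ρt)_B) / ρ_m.
Σt_A = 32.44 km; Σt_B = 34.2 km; Σ(ρt)_A = 87.952539; Σ(ρt)_B = 100.78244 (in km·g/cm³).
e = (32.44 − 34.2) − (87.952539 − 100.78244) / 3.321 = 2.1 km.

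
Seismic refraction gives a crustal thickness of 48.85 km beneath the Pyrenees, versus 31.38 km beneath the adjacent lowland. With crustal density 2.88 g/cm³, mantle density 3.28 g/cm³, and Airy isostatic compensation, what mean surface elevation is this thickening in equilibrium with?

Excess crust Δ = 48.85 km − 31.38 km = 17.47 km, split between elevation h and root r with h + r = Δ.
Airy balance ρ_c h = (ρ_m − ρ_c) r gives r = h ρ_c/(ρ_m − ρ_c), so h (1 + ρ_c/(ρ_m − ρ_c)) = Δ, i.e. h = Δ (ρ_m − ρ_c)/ρ_m.
h = 17.47 km × 0.4/3.28 = 2.13 km.

2.13 km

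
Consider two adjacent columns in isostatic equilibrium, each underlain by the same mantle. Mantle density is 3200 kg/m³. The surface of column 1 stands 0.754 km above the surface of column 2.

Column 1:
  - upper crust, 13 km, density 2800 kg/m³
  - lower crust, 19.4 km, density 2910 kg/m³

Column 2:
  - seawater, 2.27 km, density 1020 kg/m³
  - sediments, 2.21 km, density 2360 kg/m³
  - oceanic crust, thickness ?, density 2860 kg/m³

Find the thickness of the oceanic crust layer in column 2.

4.73 km

Take the compensation level at the base of the deeper column (depth z_c below the surface of column 1) and equate Σ ρ_i t_i down to z_c; mantle fills any gap and the z_c terms cancel.
Column 1: 13×2800 + 19.4×2910 + (z_c − 32.4)×3200
Column 2: 0.754×0 + 2.27×1020 + 2.21×2360 + x×2860 + (z_c − 0.754 − 4.48 − x)×3200
The z_c×3200 term appears on both sides and cancels. Collect the known terms of each column as K = Σ(ρt)_known − 3200 × (depth of known layers): K_1 = 92854 − 3200×32.4 = −10826; K_2 = 7531 − 3200×(0.754 + 4.48) = −9217.8.
Balance: K_1 = K_2 − x×(3200 − 2860), so x = (K_2 − K_1)/(3200 − 2860) = 1608.2/340 = 4.73 km.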